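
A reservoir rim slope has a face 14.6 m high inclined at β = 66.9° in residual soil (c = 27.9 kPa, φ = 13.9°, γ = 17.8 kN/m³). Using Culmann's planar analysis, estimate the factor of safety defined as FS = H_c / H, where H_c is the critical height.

FS = 0.96

H_c = (4c/γ) · sinβ cosφ / [1 − cos(β − φ)]
    = (4·27.9/17.8) · sin66.9°·cos13.9° / [1 − cos53.0°]
    = 6.270 · 0.8929 / 0.3982 = 14.06 m
FS = H_c / H = 14.06 / 14.6 = 0.963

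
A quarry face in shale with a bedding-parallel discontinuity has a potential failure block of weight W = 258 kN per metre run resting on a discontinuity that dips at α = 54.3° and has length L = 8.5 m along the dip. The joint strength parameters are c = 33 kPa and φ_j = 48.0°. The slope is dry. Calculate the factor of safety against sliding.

FS = 2.14

Resolving the block weight along and normal to the plane and applying the Mohr–Coulomb strength on the joint:
N' = W cosα = 258·cos54.3° = 150.6 kN/m
Driving force T = W sinα = 258·sin54.3° = 209.5 kN/m
Resisting force R = c·L + N'·tanφ_j = 33·8.5 + 150.6·tan48.0° = 280.5 + 167.2 = 447.7 kN/m
FS = R / T = 447.7 / 209.5 = 2.137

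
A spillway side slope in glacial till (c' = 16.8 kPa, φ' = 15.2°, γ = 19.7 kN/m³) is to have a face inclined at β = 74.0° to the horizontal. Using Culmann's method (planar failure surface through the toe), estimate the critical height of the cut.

H_c = 6.57 m

Culmann's analysis gives the critical failure plane at α_cr = (β + φ')/2 = (74.0 + 15.2)/2 = 44.6°, and the critical height
H_c = (4c'/γ) · sinβ cosφ' / [1 − cos(β − φ')]
    = (4·16.8/19.7) · sin74.0°·cos15.2° / [1 − cos(58.8°)]
    = 3.411 · 0.9613·0.9650 / [1 − 0.5180]
    = 3.411 · 0.9276 / 0.4820
    = 6.57 m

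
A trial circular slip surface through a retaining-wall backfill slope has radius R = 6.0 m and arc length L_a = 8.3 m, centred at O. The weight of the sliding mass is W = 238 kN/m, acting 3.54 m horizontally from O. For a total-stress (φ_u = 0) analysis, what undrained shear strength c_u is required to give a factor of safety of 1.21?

c_u = 20.5 kPa

FS = c_u·L_a·R / (W·d), so c_u = FS·W·d / (L_a·R).
c_u = 1.21·238·3.54 / (8.30·6.0) = 1019.4 / 49.80 = 20.47 kPa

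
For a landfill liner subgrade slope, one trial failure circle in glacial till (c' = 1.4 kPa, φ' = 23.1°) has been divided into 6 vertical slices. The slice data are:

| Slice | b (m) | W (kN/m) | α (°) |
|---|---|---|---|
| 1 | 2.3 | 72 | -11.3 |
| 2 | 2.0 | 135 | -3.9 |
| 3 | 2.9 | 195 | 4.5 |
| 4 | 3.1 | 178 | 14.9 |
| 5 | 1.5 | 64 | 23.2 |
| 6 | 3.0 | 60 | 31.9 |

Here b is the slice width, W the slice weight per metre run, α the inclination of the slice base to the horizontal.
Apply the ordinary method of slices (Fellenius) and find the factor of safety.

FS = 3.30

Ordinary method of slices: FS = Σ[c'·Δl_i + (W_i cosα_i)·tanφ'] / Σ W_i sinα_i, with Δl_i = b_i / cosα_i.
Slice 1: Δl = 2.3/cos(-11.3°) = 2.345 m; N'_1 = 72·cos(-11.3°) = 70.6; c'Δl = 3.28; W sinα = -14.1
Slice 2: Δl = 2.0/cos(-3.9°) = 2.005 m; N'_2 = 135·cos(-3.9°) = 134.7; c'Δl = 2.81; W sinα = -9.2
Slice 3: Δl = 2.9/cos4.5° = 2.909 m; N'_3 = 195·cos4.5° = 194.4; c'Δl = 4.07; W sinα = 15.3
Slice 4: Δl = 3.1/cos14.9° = 3.208 m; N'_4 = 178·cos14.9° = 172.0; c'Δl = 4.49; W sinα = 45.8
Slice 5: Δl = 1.5/cos23.2° = 1.632 m; N'_5 = 64·cos23.2° = 58.8; c'Δl = 2.28; W sinα = 25.2
Slice 6: Δl = 3.0/cos31.9° = 3.534 m; N'_6 = 60·cos31.9° = 50.9; c'Δl = 4.95; W sinα = 31.7
Σc'Δl = 21.9 kN/m; ΣN' = 681.5 kN/m; ΣW sinα = 94.7 kN/m
Resisting = 21.9 + 681.5·tan23.1° = 21.9 + 290.7 = 312.6 kN/m
FS = 312.6 / 94.7 = 3.301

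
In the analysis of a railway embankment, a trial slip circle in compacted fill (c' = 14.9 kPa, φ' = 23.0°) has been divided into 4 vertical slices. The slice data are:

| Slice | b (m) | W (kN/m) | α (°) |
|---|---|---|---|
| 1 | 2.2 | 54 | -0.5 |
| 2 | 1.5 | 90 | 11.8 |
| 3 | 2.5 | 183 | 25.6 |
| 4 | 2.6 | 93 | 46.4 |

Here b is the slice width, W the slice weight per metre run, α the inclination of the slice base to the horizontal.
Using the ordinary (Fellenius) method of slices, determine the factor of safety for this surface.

FS = 1.89

Ordinary method of slices: FS = Σ[c'·Δl_i + (W_i cosα_i)·tanφ'] / Σ W_i sinα_i, with Δl_i = b_i / cosα_i.
Slice 1: Δl = 2.2/cos(-0.5°) = 2.200 m; N'_1 = 54·cos(-0.5°) = 54.0; c'Δl = 32.78; W sinα = -0.5
Slice 2: Δl = 1.5/cos11.8° = 1.532 m; N'_2 = 90·cos11.8° = 88.1; c'Δl = 22.83; W sinα = 18.4
Slice 3: Δl = 2.5/cos25.6° = 2.772 m; N'_3 = 183·cos25.6° = 165.0; c'Δl = 41.30; W sinα = 79.1
Slice 4: Δl = 2.6/cos46.4° = 3.770 m; N'_4 = 93·cos46.4° = 64.1; c'Δl = 56.18; W sinα = 67.3
Σc'Δl = 153.1 kN/m; ΣN' = 371.3 kN/m; ΣW sinα = 164.4 kN/m
Resisting = 153.1 + 371.3·tan23.0° = 153.1 + 157.6 = 310.7 kN/m
FS = 310.7 / 164.4 = 1.890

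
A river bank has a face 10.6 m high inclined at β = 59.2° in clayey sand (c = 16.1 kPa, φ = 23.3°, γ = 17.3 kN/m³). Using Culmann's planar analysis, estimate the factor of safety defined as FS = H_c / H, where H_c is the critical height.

FS = 1.46

H_c = (4c/γ) · sinβ cosφ / [1 − cos(β − φ)]
    = (4·16.1/17.3) · sin59.2°·cos23.3° / [1 − cos35.9°]
    = 3.723 · 0.7889 / 0.1900 = 15.46 m
FS = H_c / H = 15.46 / 10.6 = 1.458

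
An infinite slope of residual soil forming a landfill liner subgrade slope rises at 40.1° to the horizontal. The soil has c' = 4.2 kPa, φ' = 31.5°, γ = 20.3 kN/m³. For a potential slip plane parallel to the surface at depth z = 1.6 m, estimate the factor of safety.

For an infinite slope with a slip plane parallel to the surface (no pore pressure): FS = [c' + γz cos²β tanφ'] / [γz sinβ cosβ].
γz = 20.3·1.6 = 32.48 kN/m²
Numerator = 4.2 + 32.48·cos²40.1°·tan31.5° = 4.2 + 32.48·0.5851·0.6128 = 15.846 kPa
Denominator = 32.48·sin40.1°·cos40.1° = 32.48·0.6441·0.7649 = 16.003 kPa
FS = 15.846 / 16.003 = 0.990

FS = 0.99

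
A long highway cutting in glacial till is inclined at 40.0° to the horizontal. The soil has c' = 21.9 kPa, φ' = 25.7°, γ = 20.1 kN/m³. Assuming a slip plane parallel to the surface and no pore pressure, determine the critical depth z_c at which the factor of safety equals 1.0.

z_c = 5.19 m

Setting FS = 1.00 in FS = [c' + γz cos²β tanφ'] / [γz sinβ cosβ] and solving for z:
z = c' / [γ cosβ (FS·sinβ − cosβ·tanφ')]
  = 21.9 / [20.1·cos40.0°·(1.00·sin40.0° − cos40.0°·tan25.7°)]
  = 21.9 / [20.1·0.7660·(1.00·0.6428 − 0.7660·0.4813)]
  = 21.9 / 4.2207 = 5.189 m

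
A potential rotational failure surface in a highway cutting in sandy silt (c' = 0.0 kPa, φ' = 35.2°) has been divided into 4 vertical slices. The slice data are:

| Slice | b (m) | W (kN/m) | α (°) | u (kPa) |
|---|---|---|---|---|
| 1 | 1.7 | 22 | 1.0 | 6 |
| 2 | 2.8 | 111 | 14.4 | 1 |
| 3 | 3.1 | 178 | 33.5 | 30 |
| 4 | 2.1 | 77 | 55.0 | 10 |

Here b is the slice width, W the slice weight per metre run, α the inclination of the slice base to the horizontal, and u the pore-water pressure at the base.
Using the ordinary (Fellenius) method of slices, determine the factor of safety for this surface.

FS = 0.60

Ordinary method of slices: FS = Σ[c'·Δl_i + (W_i cosα_i − u_i·Δl_i)·tanφ'] / Σ W_i sinα_i, with Δl_i = b_i / cosα_i.
Slice 1: Δl = 1.7/cos1.0° = 1.700 m; N'_1 = 22·cos1.0° − 6·1.700 = 11.8; c'Δl = 0.00; W sinα = 0.4
Slice 2: Δl = 2.8/cos14.4° = 2.891 m; N'_2 = 111·cos14.4° − 1·2.891 = 104.6; c'Δl = 0.00; W sinα = 27.6
Slice 3: Δl = 3.1/cos33.5° = 3.718 m; N'_3 = 178·cos33.5° − 30·3.718 = 36.9; c'Δl = 0.00; W sinα = 98.2
Slice 4: Δl = 2.1/cos55.0° = 3.661 m; N'_4 = 77·cos55.0° − 10·3.661 = 7.6; c'Δl = 0.00; W sinα = 63.1
Σc'Δl = 0.0 kN/m; ΣN' = 160.9 kN/m; ΣW sinα = 189.3 kN/m
Resisting = 0.0 + 160.9·tan35.2° = 0.0 + 113.5 = 113.5 kN/m
FS = 113.5 / 189.3 = 0.599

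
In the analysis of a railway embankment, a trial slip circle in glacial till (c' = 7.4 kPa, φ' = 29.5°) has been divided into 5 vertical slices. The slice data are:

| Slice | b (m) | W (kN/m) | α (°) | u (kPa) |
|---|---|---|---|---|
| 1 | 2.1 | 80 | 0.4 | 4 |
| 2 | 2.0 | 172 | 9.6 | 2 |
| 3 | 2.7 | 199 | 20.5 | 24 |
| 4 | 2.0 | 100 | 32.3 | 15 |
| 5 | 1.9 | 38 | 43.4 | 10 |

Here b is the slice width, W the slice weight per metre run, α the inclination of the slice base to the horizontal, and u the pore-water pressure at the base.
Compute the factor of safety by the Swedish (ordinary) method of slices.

Ordinary method of slices: FS = Σ[c'·Δl_i + (W_i cosα_i − u_i·Δl_i)·tanφ'] / Σ W_i sinα_i, with Δl_i = b_i / cosα_i.
Slice 1: Δl = 2.1/cos0.4° = 2.100 m; N'_1 = 80·cos0.4° − 4·2.100 = 71.6; c'Δl = 15.54; W sinα = 0.6
Slice 2: Δl = 2.0/cos9.6° = 2.028 m; N'_2 = 172·cos9.6° − 2·2.028 = 165.5; c'Δl = 15.01; W sinα = 28.7
Slice 3: Δl = 2.7/cos20.5° = 2.883 m; N'_3 = 199·cos20.5° − 24·2.883 = 117.2; c'Δl = 21.33; W sinα = 69.7
Slice 4: Δl = 2.0/cos32.3° = 2.366 m; N'_4 = 100·cos32.3° − 15·2.366 = 49.0; c'Δl = 17.51; W sinα = 53.4
Slice 5: Δl = 1.9/cos43.4° = 2.615 m; N'_5 = 38·cos43.4° − 10·2.615 = 1.5; c'Δl = 19.35; W sinα = 26.1
Σc'Δl = 88.7 kN/m; ΣN' = 404.8 kN/m; ΣW sinα = 178.5 kN/m
Resisting = 88.7 + 404.8·tan29.5° = 88.7 + 229.0 = 317.8 kN/m
FS = 317.8 / 178.5 = 1.781

FS = 1.78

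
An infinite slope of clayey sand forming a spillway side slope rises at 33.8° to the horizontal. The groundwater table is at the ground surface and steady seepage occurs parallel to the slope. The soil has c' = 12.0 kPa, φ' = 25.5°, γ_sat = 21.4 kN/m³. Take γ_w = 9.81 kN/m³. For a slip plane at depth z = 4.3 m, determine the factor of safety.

FS = 0.67

With seepage parallel to the slope and the water table at the surface, the effective normal stress on the slip plane uses the buoyant unit weight γ' = γ_sat − γ_w while the driving shear stress uses γ_sat:
FS = [c' + γ' z cos²β tanφ'] / [γ_sat z sinβ cosβ]
γ' = 21.4 − 9.81 = 11.59 kN/m³
Numerator = 12.0 + 11.59·4.3·cos²33.8°·tan25.5° = 12.0 + 11.59·4.3·0.6905·0.4770 = 28.415 kPa
Denominator = 21.4·4.3·sin33.8°·cos33.8° = 21.4·4.3·0.5563·0.8310 = 42.538 kPa
FS = 28.415 / 42.538 = 0.668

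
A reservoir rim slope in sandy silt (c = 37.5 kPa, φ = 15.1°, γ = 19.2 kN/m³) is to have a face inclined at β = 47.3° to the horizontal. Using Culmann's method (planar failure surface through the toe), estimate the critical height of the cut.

H_c = 36.04 m

Culmann's analysis gives the critical failure plane at α_cr = (β + φ)/2 = (47.3 + 15.1)/2 = 31.2°, and the critical height
H_c = (4c/γ) · sinβ cosφ / [1 − cos(β − φ)]
    = (4·37.5/19.2) · sin47.3°·cos15.1° / [1 − cos(32.2°)]
    = 7.812 · 0.7349·0.9655 / [1 − 0.8462]
    = 7.812 · 0.7095 / 0.1538
    = 36.04 m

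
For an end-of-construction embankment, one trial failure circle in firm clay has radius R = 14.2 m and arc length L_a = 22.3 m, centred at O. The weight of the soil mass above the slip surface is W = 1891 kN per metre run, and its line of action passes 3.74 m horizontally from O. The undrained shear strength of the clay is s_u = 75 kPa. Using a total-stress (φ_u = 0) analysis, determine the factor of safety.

FS = 3.36

Taking moments about the centre O, the resisting moment is provided by the undrained shear strength acting along the arc:
M_R = s_u·L_a·R = 75·22.30·14.2 = 23749.5 kN·m/m
M_D = W·d = 1891·3.74 = 7072.3 kN·m/m
FS = M_R / M_D = 23749.5 / 7072.3 = 3.358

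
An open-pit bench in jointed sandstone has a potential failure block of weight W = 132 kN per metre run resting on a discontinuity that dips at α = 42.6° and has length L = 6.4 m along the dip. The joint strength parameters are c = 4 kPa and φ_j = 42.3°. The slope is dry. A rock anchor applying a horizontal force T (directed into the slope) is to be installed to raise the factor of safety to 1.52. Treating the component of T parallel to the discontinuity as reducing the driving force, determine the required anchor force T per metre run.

Resolving forces along and normal to the sliding plane, with the horizontal anchor force T adding T·sinα to the effective normal force and T·cosα acting up the plane against the driving force:
FS = [cL + (W cosα + T sinα) tanφ_j] / [W sinα − T cosα]
Without the anchor: N' = 97.2 kN/m, driving T_d = 89.3 kN/m, resisting R = 4·6.4 + 97.2·tan42.3° = 114.0 kN/m, FS = 1.28.
Setting FS = 1.52 and solving for T:
1.52·(89.3 − T cos42.6°) = 114.0 + T sin42.6°·tan42.3°
T·(sin42.6°·tan42.3° + 1.52·cos42.6°) = 1.52·89.3 − 114.0
T·(0.6769·0.9099 + 1.52·0.7361) = 135.8 − 114.0 = 21.8
T·1.7348 = 21.8
T = 12.6 kN/m

T = 13 kN/m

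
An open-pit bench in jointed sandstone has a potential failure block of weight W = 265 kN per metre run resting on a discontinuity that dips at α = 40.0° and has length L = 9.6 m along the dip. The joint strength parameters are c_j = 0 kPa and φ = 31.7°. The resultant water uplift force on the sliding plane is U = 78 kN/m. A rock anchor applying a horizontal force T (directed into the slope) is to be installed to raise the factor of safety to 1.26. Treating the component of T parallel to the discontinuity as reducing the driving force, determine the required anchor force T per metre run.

Resolving forces along and normal to the sliding plane, with the horizontal anchor force T adding T·sinα to the effective normal force and T·cosα acting up the plane against the driving force:
FS = [c_jL + (W cosα − U + T sinα) tanφ] / [W sinα − T cosα]
Without the anchor: N' = 125.0 kN/m, driving T_d = 170.3 kN/m, resisting R = 0·9.6 + 125.0·tan31.7° = 77.2 kN/m, FS = 0.45.
Setting FS = 1.26 and solving for T:
1.26·(170.3 − T cos40.0°) = 77.2 + T sin40.0°·tan31.7°
T·(sin40.0°·tan31.7° + 1.26·cos40.0°) = 1.26·170.3 − 77.2
T·(0.6428·0.6176 + 1.26·0.7660) = 214.6 − 77.2 = 137.4
T·1.3622 = 137.4
T = 100.9 kN/m

T = 101 kN/m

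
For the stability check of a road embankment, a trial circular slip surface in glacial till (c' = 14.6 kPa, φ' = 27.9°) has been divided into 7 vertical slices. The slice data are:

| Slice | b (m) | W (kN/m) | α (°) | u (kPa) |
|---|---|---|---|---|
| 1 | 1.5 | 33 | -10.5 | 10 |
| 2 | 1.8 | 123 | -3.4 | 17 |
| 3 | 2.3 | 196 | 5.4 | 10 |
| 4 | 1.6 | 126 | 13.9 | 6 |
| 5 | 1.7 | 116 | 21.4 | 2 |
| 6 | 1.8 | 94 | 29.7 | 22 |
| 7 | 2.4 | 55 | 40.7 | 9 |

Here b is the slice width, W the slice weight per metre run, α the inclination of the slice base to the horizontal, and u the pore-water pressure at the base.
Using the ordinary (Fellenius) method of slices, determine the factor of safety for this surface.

Ordinary method of slices: FS = Σ[c'·Δl_i + (W_i cosα_i − u_i·Δl_i)·tanφ'] / Σ W_i sinα_i, with Δl_i = b_i / cosα_i.
Slice 1: Δl = 1.5/cos(-10.5°) = 1.526 m; N'_1 = 33·cos(-10.5°) − 10·1.526 = 17.2; c'Δl = 22.27; W sinα = -6.0
Slice 2: Δl = 1.8/cos(-3.4°) = 1.803 m; N'_2 = 123·cos(-3.4°) − 17·1.803 = 92.1; c'Δl = 26.33; W sinα = -7.3
Slice 3: Δl = 2.3/cos5.4° = 2.310 m; N'_3 = 196·cos5.4° − 10·2.310 = 172.0; c'Δl = 33.73; W sinα = 18.4
Slice 4: Δl = 1.6/cos13.9° = 1.648 m; N'_4 = 126·cos13.9° − 6·1.648 = 112.4; c'Δl = 24.06; W sinα = 30.3
Slice 5: Δl = 1.7/cos21.4° = 1.826 m; N'_5 = 116·cos21.4° − 2·1.826 = 104.4; c'Δl = 26.66; W sinα = 42.3
Slice 6: Δl = 1.8/cos29.7° = 2.072 m; N'_6 = 94·cos29.7° − 22·2.072 = 36.1; c'Δl = 30.25; W sinα = 46.6
Slice 7: Δl = 2.4/cos40.7° = 3.166 m; N'_7 = 55·cos40.7° − 9·3.166 = 13.2; c'Δl = 46.22; W sinα = 35.9
Σc'Δl = 209.5 kN/m; ΣN' = 547.4 kN/m; ΣW sinα = 160.2 kN/m
Resisting = 209.5 + 547.4·tan27.9° = 209.5 + 289.8 = 499.4 kN/m
FS = 499.4 / 160.2 = 3.118

FS = 3.12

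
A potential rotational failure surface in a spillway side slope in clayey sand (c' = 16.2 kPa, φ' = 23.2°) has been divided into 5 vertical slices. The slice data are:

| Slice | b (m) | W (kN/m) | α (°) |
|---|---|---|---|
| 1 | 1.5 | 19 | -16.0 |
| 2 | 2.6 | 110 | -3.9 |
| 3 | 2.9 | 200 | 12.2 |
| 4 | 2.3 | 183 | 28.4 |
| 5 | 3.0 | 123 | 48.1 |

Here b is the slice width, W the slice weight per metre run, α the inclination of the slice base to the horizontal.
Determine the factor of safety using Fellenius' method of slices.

Ordinary method of slices: FS = Σ[c'·Δl_i + (W_i cosα_i)·tanφ'] / Σ W_i sinα_i, with Δl_i = b_i / cosα_i.
Slice 1: Δl = 1.5/cos(-16.0°) = 1.560 m; N'_1 = 19·cos(-16.0°) = 18.3; c'Δl = 25.28; W sinα = -5.2
Slice 2: Δl = 2.6/cos(-3.9°) = 2.606 m; N'_2 = 110·cos(-3.9°) = 109.7; c'Δl = 42.22; W sinα = -7.5
Slice 3: Δl = 2.9/cos12.2° = 2.967 m; N'_3 = 200·cos12.2° = 195.5; c'Δl = 48.07; W sinα = 42.3
Slice 4: Δl = 2.3/cos28.4° = 2.615 m; N'_4 = 183·cos28.4° = 161.0; c'Δl = 42.36; W sinα = 87.0
Slice 5: Δl = 3.0/cos48.1° = 4.492 m; N'_5 = 123·cos48.1° = 82.1; c'Δl = 72.77; W sinα = 91.6
Σc'Δl = 230.7 kN/m; ΣN' = 566.6 kN/m; ΣW sinα = 208.1 kN/m
Resisting = 230.7 + 566.6·tan23.2° = 230.7 + 242.9 = 473.5 kN/m
FS = 473.5 / 208.1 = 2.275

FS = 2.28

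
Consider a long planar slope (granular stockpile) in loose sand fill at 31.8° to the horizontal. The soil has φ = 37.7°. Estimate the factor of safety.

FS = 1.25

For a dry cohesionless infinite slope the factor of safety is FS = tanφ / tanβ.
FS = tan37.7° / tan31.8° = 0.7729 / 0.6200 = 1.247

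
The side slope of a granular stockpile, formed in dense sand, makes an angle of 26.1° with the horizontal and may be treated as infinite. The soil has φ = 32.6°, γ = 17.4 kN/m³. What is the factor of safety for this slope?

FS = 1.31

For a dry cohesionless infinite slope the factor of safety is FS = tanφ / tanβ.
FS = tan32.6° / tan26.1° = 0.6395 / 0.4899 = 1.305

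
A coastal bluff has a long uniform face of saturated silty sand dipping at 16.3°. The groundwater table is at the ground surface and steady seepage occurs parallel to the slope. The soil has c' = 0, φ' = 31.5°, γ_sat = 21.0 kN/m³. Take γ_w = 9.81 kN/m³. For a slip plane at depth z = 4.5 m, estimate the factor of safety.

FS = 1.12

With seepage parallel to the slope and the water table at the surface, the effective normal stress on the slip plane uses the buoyant unit weight γ' = γ_sat − γ_w while the driving shear stress uses γ_sat:
FS = [c' + γ' z cos²β tanφ'] / [γ_sat z sinβ cosβ]
(For c' = 0 this reduces to FS = (γ'/γ_sat)·tanφ'/tanβ.)
γ' = 21.0 − 9.81 = 11.19 kN/m³
Numerator = 0.0 + 11.19·4.5·cos²16.3°·tan31.5° = 0.0 + 11.19·4.5·0.9212·0.6128 = 28.427 kPa
Denominator = 21.0·4.5·sin16.3°·cos16.3° = 21.0·4.5·0.2807·0.9598 = 25.457 kPa
FS = 28.427 / 25.457 = 1.117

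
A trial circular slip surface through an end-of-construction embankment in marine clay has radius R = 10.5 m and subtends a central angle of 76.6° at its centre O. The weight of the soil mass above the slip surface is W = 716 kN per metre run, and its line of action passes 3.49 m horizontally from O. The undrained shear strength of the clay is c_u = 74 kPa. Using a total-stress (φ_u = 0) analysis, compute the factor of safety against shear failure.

Taking moments about the centre O, the resisting moment is provided by the undrained shear strength acting along the arc:
Arc length L_a = R·θ = 10.5·(76.6°·π/180) = 10.5·1.3369 = 14.04 m
M_R = c_u·L_a·R = 74·14.04·10.5 = 10907.3 kN·m/m
M_D = W·d = 716·3.49 = 2498.8 kN·m/m
FS = M_R / M_D = 10907.3 / 2498.8 = 4.365

FS = 4.36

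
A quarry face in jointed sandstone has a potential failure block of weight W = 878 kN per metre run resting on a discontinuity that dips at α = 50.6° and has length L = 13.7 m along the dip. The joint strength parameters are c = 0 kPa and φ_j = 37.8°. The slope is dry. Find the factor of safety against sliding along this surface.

FS = 0.64

Resolving the block weight along and normal to the plane and applying the Mohr–Coulomb strength on the joint:
N' = W cosα = 878·cos50.6° = 557.3 kN/m
Driving force T = W sinα = 878·sin50.6° = 678.5 kN/m
Resisting force R = c·L + N'·tanφ_j = 0·13.7 + 557.3·tan37.8° = 0.0 + 432.3 = 432.3 kN/m
FS = R / T = 432.3 / 678.5 = 0.637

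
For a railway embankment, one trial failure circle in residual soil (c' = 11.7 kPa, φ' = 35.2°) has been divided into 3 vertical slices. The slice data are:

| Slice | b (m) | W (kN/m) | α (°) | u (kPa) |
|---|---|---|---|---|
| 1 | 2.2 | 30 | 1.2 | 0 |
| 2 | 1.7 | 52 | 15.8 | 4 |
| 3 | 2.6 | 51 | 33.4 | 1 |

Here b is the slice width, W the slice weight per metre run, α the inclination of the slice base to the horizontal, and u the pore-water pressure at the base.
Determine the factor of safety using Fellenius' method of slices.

Ordinary method of slices: FS = Σ[c'·Δl_i + (W_i cosα_i − u_i·Δl_i)·tanφ'] / Σ W_i sinα_i, with Δl_i = b_i / cosα_i.
Slice 1: Δl = 2.2/cos1.2° = 2.200 m; N'_1 = 30·cos1.2° − 0·2.200 = 30.0; c'Δl = 25.75; W sinα = 0.6
Slice 2: Δl = 1.7/cos15.8° = 1.767 m; N'_2 = 52·cos15.8° − 4·1.767 = 43.0; c'Δl = 20.67; W sinα = 14.2
Slice 3: Δl = 2.6/cos33.4° = 3.114 m; N'_3 = 51·cos33.4° − 1·3.114 = 39.5; c'Δl = 36.44; W sinα = 28.1
Σc'Δl = 82.9 kN/m; ΣN' = 112.4 kN/m; ΣW sinα = 42.9 kN/m
Resisting = 82.9 + 112.4·tan35.2° = 82.9 + 79.3 = 162.2 kN/m
FS = 162.2 / 42.9 = 3.783

FS = 3.78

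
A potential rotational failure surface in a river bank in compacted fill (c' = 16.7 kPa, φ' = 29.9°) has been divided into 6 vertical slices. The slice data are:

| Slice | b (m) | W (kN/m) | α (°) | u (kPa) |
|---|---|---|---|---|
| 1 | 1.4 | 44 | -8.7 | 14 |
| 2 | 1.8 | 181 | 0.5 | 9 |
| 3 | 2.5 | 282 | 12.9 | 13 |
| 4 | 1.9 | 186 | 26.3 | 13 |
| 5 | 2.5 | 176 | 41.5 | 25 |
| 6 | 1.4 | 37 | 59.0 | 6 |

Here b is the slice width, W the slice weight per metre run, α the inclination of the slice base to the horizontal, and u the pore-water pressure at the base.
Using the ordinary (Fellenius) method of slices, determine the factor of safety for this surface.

Ordinary method of slices: FS = Σ[c'·Δl_i + (W_i cosα_i − u_i·Δl_i)·tanφ'] / Σ W_i sinα_i, with Δl_i = b_i / cosα_i.
Slice 1: Δl = 1.4/cos(-8.7°) = 1.416 m; N'_1 = 44·cos(-8.7°) − 14·1.416 = 23.7; c'Δl = 23.65; W sinα = -6.7
Slice 2: Δl = 1.8/cos0.5° = 1.800 m; N'_2 = 181·cos0.5° − 9·1.800 = 164.8; c'Δl = 30.06; W sinα = 1.6
Slice 3: Δl = 2.5/cos12.9° = 2.565 m; N'_3 = 282·cos12.9° − 13·2.565 = 241.5; c'Δl = 42.83; W sinα = 63.0
Slice 4: Δl = 1.9/cos26.3° = 2.119 m; N'_4 = 186·cos26.3° − 13·2.119 = 139.2; c'Δl = 35.39; W sinα = 82.4
Slice 5: Δl = 2.5/cos41.5° = 3.338 m; N'_5 = 176·cos41.5° − 25·3.338 = 48.4; c'Δl = 55.74; W sinα = 116.6
Slice 6: Δl = 1.4/cos59.0° = 2.718 m; N'_6 = 37·cos59.0° − 6·2.718 = 2.7; c'Δl = 45.39; W sinα = 31.7
Σc'Δl = 233.1 kN/m; ΣN' = 620.3 kN/m; ΣW sinα = 288.6 kN/m
Resisting = 233.1 + 620.3·tan29.9° = 233.1 + 356.7 = 589.8 kN/m
FS = 589.8 / 288.6 = 2.043

FS = 2.04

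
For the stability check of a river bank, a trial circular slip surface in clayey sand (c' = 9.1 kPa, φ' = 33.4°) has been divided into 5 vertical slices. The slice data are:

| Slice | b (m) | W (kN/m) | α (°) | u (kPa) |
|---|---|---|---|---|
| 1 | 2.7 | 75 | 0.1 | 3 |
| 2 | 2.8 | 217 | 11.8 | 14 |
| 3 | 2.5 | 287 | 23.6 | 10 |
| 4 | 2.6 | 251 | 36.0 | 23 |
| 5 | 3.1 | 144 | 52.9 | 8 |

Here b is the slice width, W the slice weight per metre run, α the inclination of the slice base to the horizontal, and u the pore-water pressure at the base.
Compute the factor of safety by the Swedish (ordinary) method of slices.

FS = 1.37

Ordinary method of slices: FS = Σ[c'·Δl_i + (W_i cosα_i − u_i·Δl_i)·tanφ'] / Σ W_i sinα_i, with Δl_i = b_i / cosα_i.
Slice 1: Δl = 2.7/cos0.1° = 2.700 m; N'_1 = 75·cos0.1° − 3·2.700 = 66.9; c'Δl = 24.57; W sinα = 0.1
Slice 2: Δl = 2.8/cos11.8° = 2.860 m; N'_2 = 217·cos11.8° − 14·2.860 = 172.4; c'Δl = 26.03; W sinα = 44.4
Slice 3: Δl = 2.5/cos23.6° = 2.728 m; N'_3 = 287·cos23.6° − 10·2.728 = 235.7; c'Δl = 24.83; W sinα = 114.9
Slice 4: Δl = 2.6/cos36.0° = 3.214 m; N'_4 = 251·cos36.0° − 23·3.214 = 129.1; c'Δl = 29.25; W sinα = 147.5
Slice 5: Δl = 3.1/cos52.9° = 5.139 m; N'_5 = 144·cos52.9° − 8·5.139 = 45.7; c'Δl = 46.77; W sinα = 114.9
Σc'Δl = 151.4 kN/m; ΣN' = 649.9 kN/m; ΣW sinα = 421.8 kN/m
Resisting = 151.4 + 649.9·tan33.4° = 151.4 + 428.5 = 580.0 kN/m
FS = 580.0 / 421.8 = 1.375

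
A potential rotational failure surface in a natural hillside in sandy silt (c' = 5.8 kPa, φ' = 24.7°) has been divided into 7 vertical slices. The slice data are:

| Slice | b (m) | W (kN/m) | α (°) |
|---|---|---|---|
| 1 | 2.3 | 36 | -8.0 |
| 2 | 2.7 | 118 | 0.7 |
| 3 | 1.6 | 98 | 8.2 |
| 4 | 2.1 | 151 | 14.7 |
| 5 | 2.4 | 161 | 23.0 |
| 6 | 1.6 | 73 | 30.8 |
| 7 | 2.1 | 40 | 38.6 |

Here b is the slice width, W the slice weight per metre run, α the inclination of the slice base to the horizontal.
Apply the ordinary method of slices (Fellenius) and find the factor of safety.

Ordinary method of slices: FS = Σ[c'·Δl_i + (W_i cosα_i)·tanφ'] / Σ W_i sinα_i, with Δl_i = b_i / cosα_i.
Slice 1: Δl = 2.3/cos(-8.0°) = 2.323 m; N'_1 = 36·cos(-8.0°) = 35.6; c'Δl = 13.47; W sinα = -5.0
Slice 2: Δl = 2.7/cos0.7° = 2.700 m; N'_2 = 118·cos0.7° = 118.0; c'Δl = 15.66; W sinα = 1.4
Slice 3: Δl = 1.6/cos8.2° = 1.617 m; N'_3 = 98·cos8.2° = 97.0; c'Δl = 9.38; W sinα = 14.0
Slice 4: Δl = 2.1/cos14.7° = 2.171 m; N'_4 = 151·cos14.7° = 146.1; c'Δl = 12.59; W sinα = 38.3
Slice 5: Δl = 2.4/cos23.0° = 2.607 m; N'_5 = 161·cos23.0° = 148.2; c'Δl = 15.12; W sinα = 62.9
Slice 6: Δl = 1.6/cos30.8° = 1.863 m; N'_6 = 73·cos30.8° = 62.7; c'Δl = 10.80; W sinα = 37.4
Slice 7: Δl = 2.1/cos38.6° = 2.687 m; N'_7 = 40·cos38.6° = 31.3; c'Δl = 15.59; W sinα = 25.0
Σc'Δl = 92.6 kN/m; ΣN' = 638.9 kN/m; ΣW sinα = 174.0 kN/m
Resisting = 92.6 + 638.9·tan24.7° = 92.6 + 293.8 = 386.5 kN/m
FS = 386.5 / 174.0 = 2.221

FS = 2.22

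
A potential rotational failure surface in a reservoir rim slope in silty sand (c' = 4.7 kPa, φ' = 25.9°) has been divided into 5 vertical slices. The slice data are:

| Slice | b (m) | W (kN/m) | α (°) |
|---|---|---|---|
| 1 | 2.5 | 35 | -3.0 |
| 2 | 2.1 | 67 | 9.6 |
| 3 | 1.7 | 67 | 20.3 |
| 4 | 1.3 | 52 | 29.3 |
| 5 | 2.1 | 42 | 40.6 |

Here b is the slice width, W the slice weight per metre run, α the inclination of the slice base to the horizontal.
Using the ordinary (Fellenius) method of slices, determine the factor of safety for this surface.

Ordinary method of slices: FS = Σ[c'·Δl_i + (W_i cosα_i)·tanφ'] / Σ W_i sinα_i, with Δl_i = b_i / cosα_i.
Slice 1: Δl = 2.5/cos(-3.0°) = 2.503 m; N'_1 = 35·cos(-3.0°) = 35.0; c'Δl = 11.77; W sinα = -1.8
Slice 2: Δl = 2.1/cos9.6° = 2.130 m; N'_2 = 67·cos9.6° = 66.1; c'Δl = 10.01; W sinα = 11.2
Slice 3: Δl = 1.7/cos20.3° = 1.813 m; N'_3 = 67·cos20.3° = 62.8; c'Δl = 8.52; W sinα = 23.2
Slice 4: Δl = 1.3/cos29.3° = 1.491 m; N'_4 = 52·cos29.3° = 45.3; c'Δl = 7.01; W sinα = 25.4
Slice 5: Δl = 2.1/cos40.6° = 2.766 m; N'_5 = 42·cos40.6° = 31.9; c'Δl = 13.00; W sinα = 27.3
Σc'Δl = 50.3 kN/m; ΣN' = 241.1 kN/m; ΣW sinα = 85.4 kN/m
Resisting = 50.3 + 241.1·tan25.9° = 50.3 + 117.1 = 167.4 kN/m
FS = 167.4 / 85.4 = 1.961

FS = 1.96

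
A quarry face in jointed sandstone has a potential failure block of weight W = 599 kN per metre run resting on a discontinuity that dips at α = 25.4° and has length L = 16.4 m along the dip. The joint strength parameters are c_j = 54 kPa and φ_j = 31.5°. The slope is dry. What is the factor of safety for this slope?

Resolving the block weight along and normal to the plane and applying the Mohr–Coulomb strength on the joint:
N' = W cosα = 599·cos25.4° = 541.1 kN/m
Driving force T = W sinα = 599·sin25.4° = 256.9 kN/m
Resisting force R = c_j·L + N'·tanφ_j = 54·16.4 + 541.1·tan31.5° = 885.6 + 331.6 = 1217.2 kN/m
FS = R / T = 1217.2 / 256.9 = 4.737

FS = 4.74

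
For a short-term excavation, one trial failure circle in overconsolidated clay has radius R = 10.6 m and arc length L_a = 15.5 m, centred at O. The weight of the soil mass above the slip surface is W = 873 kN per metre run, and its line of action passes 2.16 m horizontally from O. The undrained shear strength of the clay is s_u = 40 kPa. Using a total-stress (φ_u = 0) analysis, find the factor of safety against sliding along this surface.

FS = 3.49

Taking moments about the centre O, the resisting moment is provided by the undrained shear strength acting along the arc:
M_R = s_u·L_a·R = 40·15.50·10.6 = 6572.0 kN·m/m
M_D = W·d = 873·2.16 = 1885.7 kN·m/m
FS = M_R / M_D = 6572.0 / 1885.7 = 3.485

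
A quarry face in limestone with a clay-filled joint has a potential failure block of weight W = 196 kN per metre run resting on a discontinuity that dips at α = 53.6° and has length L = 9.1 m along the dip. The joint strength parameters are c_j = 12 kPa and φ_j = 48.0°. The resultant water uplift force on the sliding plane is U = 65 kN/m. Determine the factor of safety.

Resolving the block weight along and normal to the plane and applying the Mohr–Coulomb strength on the joint:
N' = W cosα − U = 196·cos53.6° − 65 = 51.3 kN/m
Driving force T = W sinα = 196·sin53.6° = 157.8 kN/m
Resisting force R = c_j·L + N'·tanφ_j = 12·9.1 + 51.3·tan48.0° = 109.2 + 57.0 = 166.2 kN/m
FS = R / T = 166.2 / 157.8 = 1.053

FS = 1.05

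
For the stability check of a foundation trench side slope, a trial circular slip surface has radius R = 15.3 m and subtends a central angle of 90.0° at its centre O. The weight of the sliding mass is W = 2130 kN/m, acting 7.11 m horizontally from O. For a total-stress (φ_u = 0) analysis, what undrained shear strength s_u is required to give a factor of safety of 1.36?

FS = s_u·L_a·R / (W·d), so s_u = FS·W·d / (L_a·R).
Arc length L_a = R·θ = 15.3·(90.0°·π/180) = 15.3·1.5708 = 24.03 m
s_u = 1.36·2130·7.11 / (24.03·15.3) = 20596.2 / 367.71 = 56.01 kPa

s_u = 56.0 kPa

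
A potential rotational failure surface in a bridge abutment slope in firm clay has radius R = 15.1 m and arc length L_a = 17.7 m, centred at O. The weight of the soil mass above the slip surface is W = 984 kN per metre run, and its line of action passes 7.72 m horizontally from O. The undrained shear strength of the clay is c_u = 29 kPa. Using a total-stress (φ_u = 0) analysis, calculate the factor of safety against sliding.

FS = 1.02

Taking moments about the centre O, the resisting moment is provided by the undrained shear strength acting along the arc:
M_R = c_u·L_a·R = 29·17.70·15.1 = 7750.8 kN·m/m
M_D = W·d = 984·7.72 = 7596.5 kN·m/m
FS = M_R / M_D = 7750.8 / 7596.5 = 1.020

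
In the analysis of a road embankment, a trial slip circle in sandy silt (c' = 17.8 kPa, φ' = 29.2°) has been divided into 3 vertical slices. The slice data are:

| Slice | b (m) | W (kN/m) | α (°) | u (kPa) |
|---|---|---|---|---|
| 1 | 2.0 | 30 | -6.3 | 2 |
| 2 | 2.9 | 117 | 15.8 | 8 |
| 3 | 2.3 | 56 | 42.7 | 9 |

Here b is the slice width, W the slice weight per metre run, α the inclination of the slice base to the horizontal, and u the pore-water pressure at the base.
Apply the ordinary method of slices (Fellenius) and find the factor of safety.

Ordinary method of slices: FS = Σ[c'·Δl_i + (W_i cosα_i − u_i·Δl_i)·tanφ'] / Σ W_i sinα_i, with Δl_i = b_i / cosα_i.
Slice 1: Δl = 2.0/cos(-6.3°) = 2.012 m; N'_1 = 30·cos(-6.3°) − 2·2.012 = 25.8; c'Δl = 35.82; W sinα = -3.3
Slice 2: Δl = 2.9/cos15.8° = 3.014 m; N'_2 = 117·cos15.8° − 8·3.014 = 88.5; c'Δl = 53.65; W sinα = 31.9
Slice 3: Δl = 2.3/cos42.7° = 3.130 m; N'_3 = 56·cos42.7° − 9·3.130 = 13.0; c'Δl = 55.71; W sinα = 38.0
Σc'Δl = 145.2 kN/m; ΣN' = 127.3 kN/m; ΣW sinα = 66.5 kN/m
Resisting = 145.2 + 127.3·tan29.2° = 145.2 + 71.1 = 216.3 kN/m
FS = 216.3 / 66.5 = 3.250

FS = 3.25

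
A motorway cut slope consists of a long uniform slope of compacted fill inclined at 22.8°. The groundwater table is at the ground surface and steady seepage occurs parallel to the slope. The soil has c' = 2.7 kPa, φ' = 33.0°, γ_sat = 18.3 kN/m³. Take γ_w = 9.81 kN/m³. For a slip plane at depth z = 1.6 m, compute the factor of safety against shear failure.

With seepage parallel to the slope and the water table at the surface, the effective normal stress on the slip plane uses the buoyant unit weight γ' = γ_sat − γ_w while the driving shear stress uses γ_sat:
FS = [c' + γ' z cos²β tanφ'] / [γ_sat z sinβ cosβ]
γ' = 18.3 − 9.81 = 8.49 kN/m³
Numerator = 2.7 + 8.49·1.6·cos²22.8°·tan33.0° = 2.7 + 8.49·1.6·0.8498·0.6494 = 10.197 kPa
Denominator = 18.3·1.6·sin22.8°·cos22.8° = 18.3·1.6·0.3875·0.9219 = 10.460 kPa
FS = 10.197 / 10.460 = 0.975

FS = 0.97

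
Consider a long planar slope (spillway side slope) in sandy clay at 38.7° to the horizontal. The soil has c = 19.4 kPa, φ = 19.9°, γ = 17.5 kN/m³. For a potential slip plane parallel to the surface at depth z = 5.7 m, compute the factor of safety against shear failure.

For an infinite slope with a slip plane parallel to the surface (no pore pressure): FS = [c + γz cos²β tanφ] / [γz sinβ cosβ].
γz = 17.5·5.7 = 99.75 kN/m²
Numerator = 19.4 + 99.75·cos²38.7°·tan19.9° = 19.4 + 99.75·0.6091·0.3620 = 41.393 kPa
Denominator = 99.75·sin38.7°·cos38.7° = 99.75·0.6252·0.7804 = 48.674 kPa
FS = 41.393 / 48.674 = 0.850

FS = 0.85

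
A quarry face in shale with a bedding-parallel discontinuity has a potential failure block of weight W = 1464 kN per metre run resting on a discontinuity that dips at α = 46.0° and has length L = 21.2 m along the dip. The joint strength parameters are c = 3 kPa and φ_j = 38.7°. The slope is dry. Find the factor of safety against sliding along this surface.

FS = 0.83

Resolving the block weight along and normal to the plane and applying the Mohr–Coulomb strength on the joint:
N' = W cosα = 1464·cos46.0° = 1017.0 kN/m
Driving force T = W sinα = 1464·sin46.0° = 1053.1 kN/m
Resisting force R = c·L + N'·tanφ_j = 3·21.2 + 1017.0·tan38.7° = 63.6 + 814.8 = 878.4 kN/m
FS = R / T = 878.4 / 1053.1 = 0.834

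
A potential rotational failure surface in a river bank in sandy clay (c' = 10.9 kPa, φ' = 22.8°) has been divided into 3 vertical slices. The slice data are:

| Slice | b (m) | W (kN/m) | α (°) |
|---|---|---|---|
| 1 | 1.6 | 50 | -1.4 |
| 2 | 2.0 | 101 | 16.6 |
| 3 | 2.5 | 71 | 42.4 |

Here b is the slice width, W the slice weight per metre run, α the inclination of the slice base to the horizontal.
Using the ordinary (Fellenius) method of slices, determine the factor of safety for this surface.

FS = 2.13

Ordinary method of slices: FS = Σ[c'·Δl_i + (W_i cosα_i)·tanφ'] / Σ W_i sinα_i, with Δl_i = b_i / cosα_i.
Slice 1: Δl = 1.6/cos(-1.4°) = 1.600 m; N'_1 = 50·cos(-1.4°) = 50.0; c'Δl = 17.45; W sinα = -1.2
Slice 2: Δl = 2.0/cos16.6° = 2.087 m; N'_2 = 101·cos16.6° = 96.8; c'Δl = 22.75; W sinα = 28.9
Slice 3: Δl = 2.5/cos42.4° = 3.385 m; N'_3 = 71·cos42.4° = 52.4; c'Δl = 36.90; W sinα = 47.9
Σc'Δl = 77.1 kN/m; ΣN' = 199.2 kN/m; ΣW sinα = 75.5 kN/m
Resisting = 77.1 + 199.2·tan22.8° = 77.1 + 83.7 = 160.8 kN/m
FS = 160.8 / 75.5 = 2.130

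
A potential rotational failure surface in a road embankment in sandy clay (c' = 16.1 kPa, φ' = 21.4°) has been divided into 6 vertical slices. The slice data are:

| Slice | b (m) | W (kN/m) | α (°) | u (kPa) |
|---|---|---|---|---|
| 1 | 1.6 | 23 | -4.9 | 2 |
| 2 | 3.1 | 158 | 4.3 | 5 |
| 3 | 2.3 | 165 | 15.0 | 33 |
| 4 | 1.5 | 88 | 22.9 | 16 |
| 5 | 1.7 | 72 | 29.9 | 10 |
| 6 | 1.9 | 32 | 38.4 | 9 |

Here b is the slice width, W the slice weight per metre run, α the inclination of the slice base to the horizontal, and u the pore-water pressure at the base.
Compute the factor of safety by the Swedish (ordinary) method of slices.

Ordinary method of slices: FS = Σ[c'·Δl_i + (W_i cosα_i − u_i·Δl_i)·tanφ'] / Σ W_i sinα_i, with Δl_i = b_i / cosα_i.
Slice 1: Δl = 1.6/cos(-4.9°) = 1.606 m; N'_1 = 23·cos(-4.9°) − 2·1.606 = 19.7; c'Δl = 25.85; W sinα = -2.0
Slice 2: Δl = 3.1/cos4.3° = 3.109 m; N'_2 = 158·cos4.3° − 5·3.109 = 142.0; c'Δl = 50.05; W sinα = 11.8
Slice 3: Δl = 2.3/cos15.0° = 2.381 m; N'_3 = 165·cos15.0° − 33·2.381 = 80.8; c'Δl = 38.34; W sinα = 42.7
Slice 4: Δl = 1.5/cos22.9° = 1.628 m; N'_4 = 88·cos22.9° − 16·1.628 = 55.0; c'Δl = 26.22; W sinα = 34.2
Slice 5: Δl = 1.7/cos29.9° = 1.961 m; N'_5 = 72·cos29.9° − 10·1.961 = 42.8; c'Δl = 31.57; W sinα = 35.9
Slice 6: Δl = 1.9/cos38.4° = 2.424 m; N'_6 = 32·cos38.4° − 9·2.424 = 3.3; c'Δl = 39.03; W sinα = 19.9
Σc'Δl = 211.1 kN/m; ΣN' = 343.6 kN/m; ΣW sinα = 142.6 kN/m
Resisting = 211.1 + 343.6·tan21.4° = 211.1 + 134.7 = 345.7 kN/m
FS = 345.7 / 142.6 = 2.424

FS = 2.42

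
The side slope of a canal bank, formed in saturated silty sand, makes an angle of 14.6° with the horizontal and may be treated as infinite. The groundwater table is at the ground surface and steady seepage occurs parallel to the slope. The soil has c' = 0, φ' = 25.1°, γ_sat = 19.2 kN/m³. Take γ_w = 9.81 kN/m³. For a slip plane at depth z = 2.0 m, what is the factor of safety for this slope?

FS = 0.88

With seepage parallel to the slope and the water table at the surface, the effective normal stress on the slip plane uses the buoyant unit weight γ' = γ_sat − γ_w while the driving shear stress uses γ_sat:
FS = [c' + γ' z cos²β tanφ'] / [γ_sat z sinβ cosβ]
(For c' = 0 this reduces to FS = (γ'/γ_sat)·tanφ'/tanβ.)
γ' = 19.2 − 9.81 = 9.39 kN/m³
Numerator = 0.0 + 9.39·2.0·cos²14.6°·tan25.1° = 0.0 + 9.39·2.0·0.9365·0.4684 = 8.238 kPa
Denominator = 19.2·2.0·sin14.6°·cos14.6° = 19.2·2.0·0.2521·0.9677 = 9.367 kPa
FS = 8.238 / 9.367 = 0.880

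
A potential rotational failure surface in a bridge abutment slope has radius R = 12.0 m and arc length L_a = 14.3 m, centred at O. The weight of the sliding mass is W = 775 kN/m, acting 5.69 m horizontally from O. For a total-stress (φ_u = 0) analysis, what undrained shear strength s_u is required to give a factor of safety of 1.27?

s_u = 32.6 kPa

FS = s_u·L_a·R / (W·d), so s_u = FS·W·d / (L_a·R).
s_u = 1.27·775·5.69 / (14.30·12.0) = 5600.4 / 171.60 = 32.64 kPa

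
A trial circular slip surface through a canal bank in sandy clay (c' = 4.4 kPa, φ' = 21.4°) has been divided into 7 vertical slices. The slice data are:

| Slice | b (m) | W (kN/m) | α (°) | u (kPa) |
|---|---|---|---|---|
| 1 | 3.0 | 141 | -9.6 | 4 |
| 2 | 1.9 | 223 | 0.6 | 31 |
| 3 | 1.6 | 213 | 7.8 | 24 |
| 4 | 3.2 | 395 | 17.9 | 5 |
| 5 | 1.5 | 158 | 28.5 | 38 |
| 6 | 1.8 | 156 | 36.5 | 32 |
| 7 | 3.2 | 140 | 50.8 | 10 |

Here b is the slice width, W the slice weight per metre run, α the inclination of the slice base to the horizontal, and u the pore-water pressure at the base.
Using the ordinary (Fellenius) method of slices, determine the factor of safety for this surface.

FS = 1.16

Ordinary method of slices: FS = Σ[c'·Δl_i + (W_i cosα_i − u_i·Δl_i)·tanφ'] / Σ W_i sinα_i, with Δl_i = b_i / cosα_i.
Slice 1: Δl = 3.0/cos(-9.6°) = 3.043 m; N'_1 = 141·cos(-9.6°) − 4·3.043 = 126.9; c'Δl = 13.39; W sinα = -23.5
Slice 2: Δl = 1.9/cos0.6° = 1.900 m; N'_2 = 223·cos0.6° − 31·1.900 = 164.1; c'Δl = 8.36; W sinα = 2.3
Slice 3: Δl = 1.6/cos7.8° = 1.615 m; N'_3 = 213·cos7.8° − 24·1.615 = 172.3; c'Δl = 7.11; W sinα = 28.9
Slice 4: Δl = 3.2/cos17.9° = 3.363 m; N'_4 = 395·cos17.9° − 5·3.363 = 359.1; c'Δl = 14.80; W sinα = 121.4
Slice 5: Δl = 1.5/cos28.5° = 1.707 m; N'_5 = 158·cos28.5° − 38·1.707 = 74.0; c'Δl = 7.51; W sinα = 75.4
Slice 6: Δl = 1.8/cos36.5° = 2.239 m; N'_6 = 156·cos36.5° − 32·2.239 = 53.7; c'Δl = 9.85; W sinα = 92.8
Slice 7: Δl = 3.2/cos50.8° = 5.063 m; N'_7 = 140·cos50.8° − 10·5.063 = 37.9; c'Δl = 22.28; W sinα = 108.5
Σc'Δl = 83.3 kN/m; ΣN' = 987.9 kN/m; ΣW sinα = 405.8 kN/m
Resisting = 83.3 + 987.9·tan21.4° = 83.3 + 387.1 = 470.4 kN/m
FS = 470.4 / 405.8 = 1.159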